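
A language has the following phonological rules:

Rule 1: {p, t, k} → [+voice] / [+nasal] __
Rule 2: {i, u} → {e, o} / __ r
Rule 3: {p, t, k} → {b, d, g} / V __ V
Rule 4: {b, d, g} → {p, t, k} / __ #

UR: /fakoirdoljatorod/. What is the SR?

Rule 1 (post-nasal voicing): no segment meets the environment; /fakoirdoljatorod/ is unchanged.
Rule 2 (pre-rhotic lowering): /i/ is a high vowel immediately before /r/, so it lowers to [e]. /fakoirdoljatorod/ → fakoerdoljatorod.
Rule 3 (intervocalic voicing): /k/ is a voiceless stop between vowels /a/ and /o/, so it voices to [g]. /t/ is a voiceless stop between vowels /a/ and /o/, so it voices to [d]. /fakoerdoljatorod/ → fagoerdoljadorod.
Rule 4 (final devoicing): /d/ is a voiced stop in word-final position, so it devoices to [t]. /fagoerdoljadorod/ → fagoerdoljadorot.

fagoerdoljadorot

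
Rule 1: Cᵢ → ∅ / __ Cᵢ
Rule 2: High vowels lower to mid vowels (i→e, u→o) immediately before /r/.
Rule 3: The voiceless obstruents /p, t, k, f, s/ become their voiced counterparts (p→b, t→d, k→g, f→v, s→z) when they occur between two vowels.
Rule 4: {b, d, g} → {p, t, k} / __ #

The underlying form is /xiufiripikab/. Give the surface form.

xiuveribigap

Rule 1 (degemination): no segment meets the environment; /xiufiripikab/ is unchanged.
Rule 2 (pre-rhotic lowering): /i/ is a high vowel immediately before /r/, so it lowers to [e]. /xiufiripikab/ → xiuferipikab.
Rule 3 (intervocalic voicing): /f/ is a voiceless obstruent between vowels /u/ and /e/, so it voices to [v]. /p/ is a voiceless obstruent between vowels /i/ and /i/, so it voices to [b]. /k/ is a voiceless obstruent between vowels /i/ and /a/, so it voices to [g]. /xiuferipikab/ → xiuveribigab.
Rule 4 (final devoicing): /b/ is a voiced stop in word-final position, so it devoices to [p]. /xiuveribigab/ → xiuveribigap.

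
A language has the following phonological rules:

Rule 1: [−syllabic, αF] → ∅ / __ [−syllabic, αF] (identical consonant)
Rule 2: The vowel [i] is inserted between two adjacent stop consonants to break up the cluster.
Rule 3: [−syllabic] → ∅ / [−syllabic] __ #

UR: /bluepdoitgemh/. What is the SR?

Rule 1 (degemination): no segment meets the environment; /bluepdoitgemh/ is unchanged.
Rule 2 (stop-cluster i-epenthesis): /p/ and /d/ form a stop–stop cluster, so [i] is inserted between them. /t/ and /g/ form a stop–stop cluster, so [i] is inserted between them. /bluepdoitgemh/ → bluepidoitigemh.
Rule 3 (final cluster simplification): /h/ is the second consonant of a word-final cluster /mh/, so it deletes. /bluepidoitigemh/ → bluepidoitigem.

bluepidoitigem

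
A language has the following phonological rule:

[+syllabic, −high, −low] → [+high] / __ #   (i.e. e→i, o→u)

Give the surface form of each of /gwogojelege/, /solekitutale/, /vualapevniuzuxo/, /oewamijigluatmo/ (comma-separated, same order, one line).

gwogojelegi, solekitutali, vualapevniuzuxu, oewamijigluatmu

/gwogojelege/: /e/ is a mid vowel in word-final position, so it raises to [i]. → [gwogojelegi].
/solekitutale/: /e/ is a mid vowel in word-final position, so it raises to [i]. → [solekitutali].
/vualapevniuzuxo/: /o/ is a mid vowel in word-final position, so it raises to [u]. → [vualapevniuzuxu].
/oewamijigluatmo/: /o/ is a mid vowel in word-final position, so it raises to [u]. → [oewamijigluatmu].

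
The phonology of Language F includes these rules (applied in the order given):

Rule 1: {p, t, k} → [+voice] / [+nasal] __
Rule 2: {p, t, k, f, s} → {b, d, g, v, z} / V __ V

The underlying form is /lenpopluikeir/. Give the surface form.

Rule 1 (post-nasal voicing): /p/ is a voiceless stop immediately after the nasal /n/, so it voices to [b]. /lenpopluikeir/ → lenbopluikeir.
Rule 2 (intervocalic voicing): /k/ is a voiceless obstruent between vowels /i/ and /e/, so it voices to [g]. /lenbopluikeir/ → lenbopluigeir.

lenbopluigeir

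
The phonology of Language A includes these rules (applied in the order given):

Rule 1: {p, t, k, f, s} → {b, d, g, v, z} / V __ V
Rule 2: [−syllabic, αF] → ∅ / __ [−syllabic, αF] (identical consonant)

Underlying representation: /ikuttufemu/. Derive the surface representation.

igutuvemu

Rule 1 (intervocalic voicing): /k/ is a voiceless obstruent between vowels /i/ and /u/, so it voices to [g]. /f/ is a voiceless obstruent between vowels /u/ and /e/, so it voices to [v]. /ikuttufemu/ → iguttuvemu.
Rule 2 (degemination): /tt/ is a geminate; the first /t/ deletes. /iguttuvemu/ → igutuvemu.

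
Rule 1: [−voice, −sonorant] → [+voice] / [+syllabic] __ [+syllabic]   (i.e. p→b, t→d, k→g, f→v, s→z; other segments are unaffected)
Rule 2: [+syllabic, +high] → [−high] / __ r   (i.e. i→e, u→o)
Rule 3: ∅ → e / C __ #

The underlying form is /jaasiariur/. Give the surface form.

jaaziariore

Rule 1 (intervocalic voicing): /s/ is a voiceless obstruent between vowels /a/ and /i/, so it voices to [z]. /jaasiariur/ → jaaziariur.
Rule 2 (pre-rhotic lowering): /u/ is a high vowel immediately before /r/, so it lowers to [o]. /jaaziariur/ → jaaziarior.
Rule 3 (final e-epenthesis): the form ends in the consonant /r/, so [e] is inserted word-finally. /jaaziarior/ → jaaziariore.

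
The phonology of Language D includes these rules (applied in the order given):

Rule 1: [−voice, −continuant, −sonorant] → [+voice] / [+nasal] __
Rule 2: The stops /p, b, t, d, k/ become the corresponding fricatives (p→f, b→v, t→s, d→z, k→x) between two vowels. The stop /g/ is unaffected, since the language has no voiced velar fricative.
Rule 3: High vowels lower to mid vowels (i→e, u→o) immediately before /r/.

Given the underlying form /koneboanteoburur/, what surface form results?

Rule 1 (post-nasal voicing): /t/ is a voiceless stop immediately after the nasal /n/, so it voices to [d]. /koneboanteoburur/ → koneboandeoburur.
Rule 2 (intervocalic spirantization): /b/ is a stop between vowels /e/ and /o/, so it spirantizes to the fricative [v]. /b/ is a stop between vowels /o/ and /u/, so it spirantizes to the fricative [v]. /koneboandeoburur/ → konevoandeovurur.
Rule 3 (pre-rhotic lowering): /u/ is a high vowel immediately before /r/, so it lowers to [o]. /u/ is a high vowel immediately before /r/, so it lowers to [o]. /konevoandeovurur/ → konevoandeovoror.

konevoandeovoror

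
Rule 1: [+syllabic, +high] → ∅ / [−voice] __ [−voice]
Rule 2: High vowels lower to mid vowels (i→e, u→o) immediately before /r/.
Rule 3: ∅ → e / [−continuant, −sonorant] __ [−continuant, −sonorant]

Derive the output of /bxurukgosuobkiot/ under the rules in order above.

bxorukegosuobekiot

Rule 1 (high vowel syncope): no segment meets the environment; /bxurukgosuobkiot/ is unchanged.
Rule 2 (pre-rhotic lowering): /u/ is a high vowel immediately before /r/, so it lowers to [o]. /bxurukgosuobkiot/ → bxorukgosuobkiot.
Rule 3 (stop-cluster e-epenthesis): /k/ and /g/ form a stop–stop cluster, so [e] is inserted between them. /b/ and /k/ form a stop–stop cluster, so [e] is inserted between them. /bxorukgosuobkiot/ → bxorukegosuobekiot.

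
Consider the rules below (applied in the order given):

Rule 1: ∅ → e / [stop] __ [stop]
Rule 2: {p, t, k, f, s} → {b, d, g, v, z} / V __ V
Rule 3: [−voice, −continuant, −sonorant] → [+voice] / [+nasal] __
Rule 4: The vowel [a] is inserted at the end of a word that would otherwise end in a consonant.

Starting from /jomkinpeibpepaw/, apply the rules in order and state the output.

Rule 1 (stop-cluster e-epenthesis): /b/ and /p/ form a stop–stop cluster, so [e] is inserted between them. /jomkinpeibpepaw/ → jomkinpeibepepaw.
Rule 2 (intervocalic voicing): /p/ is a voiceless obstruent between vowels /e/ and /e/, so it voices to [b]. /p/ is a voiceless obstruent between vowels /e/ and /a/, so it voices to [b]. /jomkinpeibepepaw/ → jomkinpeibebebaw.
Rule 3 (post-nasal voicing): /k/ is a voiceless stop immediately after the nasal /m/, so it voices to [g]. /p/ is a voiceless stop immediately after the nasal /n/, so it voices to [b]. /jomkinpeibebebaw/ → jomginbeibebebaw.
Rule 4 (final a-epenthesis): the form ends in the consonant /w/, so [a] is inserted word-finally. /jomginbeibebebaw/ → jomginbeibebebawa.

jomginbeibebebawa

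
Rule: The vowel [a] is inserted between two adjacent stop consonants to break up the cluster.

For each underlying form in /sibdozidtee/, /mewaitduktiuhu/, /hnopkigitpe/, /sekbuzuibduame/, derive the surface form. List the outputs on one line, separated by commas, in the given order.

/sibdozidtee/: /b/ and /d/ form a stop–stop cluster, so [a] is inserted between them. /d/ and /t/ form a stop–stop cluster, so [a] is inserted between them. → [sibadozidatee].
/mewaitduktiuhu/: /t/ and /d/ form a stop–stop cluster, so [a] is inserted between them. /k/ and /t/ form a stop–stop cluster, so [a] is inserted between them. → [mewaitadukatiuhu].
/hnopkigitpe/: /p/ and /k/ form a stop–stop cluster, so [a] is inserted between them. /t/ and /p/ form a stop–stop cluster, so [a] is inserted between them. → [hnopakigitape].
/sekbuzuibduame/: /k/ and /b/ form a stop–stop cluster, so [a] is inserted between them. /b/ and /d/ form a stop–stop cluster, so [a] is inserted between them. → [sekabuzuibaduame].

sibadozidatee, mewaitadukatiuhu, hnopakigitape, sekabuzuibaduame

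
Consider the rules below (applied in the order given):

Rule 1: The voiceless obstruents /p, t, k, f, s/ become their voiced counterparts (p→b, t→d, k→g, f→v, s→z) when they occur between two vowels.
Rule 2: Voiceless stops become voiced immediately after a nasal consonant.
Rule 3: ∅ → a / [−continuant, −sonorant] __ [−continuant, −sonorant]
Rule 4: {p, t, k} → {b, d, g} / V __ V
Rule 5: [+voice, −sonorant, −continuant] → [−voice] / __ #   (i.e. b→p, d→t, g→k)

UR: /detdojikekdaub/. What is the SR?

dedadojigegadaup

Rule 1 (intervocalic voicing): /k/ is a voiceless obstruent between vowels /i/ and /e/, so it voices to [g]. /detdojikekdaub/ → detdojigekdaub.
Rule 2 (post-nasal voicing): no segment meets the environment; /detdojigekdaub/ is unchanged.
Rule 3 (stop-cluster a-epenthesis): /t/ and /d/ form a stop–stop cluster, so [a] is inserted between them. /k/ and /d/ form a stop–stop cluster, so [a] is inserted between them. /detdojigekdaub/ → detadojigekadaub.
Rule 4 (intervocalic voicing): /t/ is a voiceless stop between vowels /e/ and /a/, so it voices to [d]. /k/ is a voiceless stop between vowels /e/ and /a/, so it voices to [g]. /detadojigekadaub/ → dedadojigegadaub.
Rule 5 (final devoicing): /b/ is a voiced stop in word-final position, so it devoices to [p]. /dedadojigegadaub/ → dedadojigegadaup.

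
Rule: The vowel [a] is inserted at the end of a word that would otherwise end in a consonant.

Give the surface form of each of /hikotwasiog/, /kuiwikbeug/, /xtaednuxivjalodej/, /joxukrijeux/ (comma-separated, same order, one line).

hikotwasioga, kuiwikbeuga, xtaednuxivjalodeja, joxukrijeuxa

/hikotwasiog/: the form ends in the consonant /g/, so [a] is inserted word-finally. → [hikotwasioga].
/kuiwikbeug/: the form ends in the consonant /g/, so [a] is inserted word-finally. → [kuiwikbeuga].
/xtaednuxivjalodej/: the form ends in the consonant /j/, so [a] is inserted word-finally. → [xtaednuxivjalodeja].
/joxukrijeux/: the form ends in the consonant /x/, so [a] is inserted word-finally. → [joxukrijeuxa].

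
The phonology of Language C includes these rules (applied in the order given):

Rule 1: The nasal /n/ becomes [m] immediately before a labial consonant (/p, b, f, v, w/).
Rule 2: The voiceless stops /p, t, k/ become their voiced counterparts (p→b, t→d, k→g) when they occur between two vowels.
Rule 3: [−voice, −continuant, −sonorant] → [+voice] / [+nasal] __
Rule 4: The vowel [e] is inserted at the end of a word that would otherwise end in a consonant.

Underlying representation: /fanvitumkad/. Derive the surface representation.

Rule 1 (nasal place assimilation): /n/ precedes the labial consonant /v/, so it assimilates in place to [m]. /fanvitumkad/ → famvitumkad.
Rule 2 (intervocalic voicing): /t/ is a voiceless stop between vowels /i/ and /u/, so it voices to [d]. /famvitumkad/ → famvidumkad.
Rule 3 (post-nasal voicing): /k/ is a voiceless stop immediately after the nasal /m/, so it voices to [g]. /famvidumkad/ → famvidumgad.
Rule 4 (final e-epenthesis): the form ends in the consonant /d/, so [e] is inserted word-finally. /famvidumgad/ → famvidumgade.

famvidumgade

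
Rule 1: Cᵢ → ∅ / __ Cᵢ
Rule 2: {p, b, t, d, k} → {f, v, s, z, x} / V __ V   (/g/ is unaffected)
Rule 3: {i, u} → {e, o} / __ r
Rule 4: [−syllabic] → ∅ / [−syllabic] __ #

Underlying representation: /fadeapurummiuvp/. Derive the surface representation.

fazeaforumiuv

Rule 1 (degemination): /mm/ is a geminate; the first /m/ deletes. /fadeapurummiuvp/ → fadeapurumiuvp.
Rule 2 (intervocalic spirantization): /d/ is a stop between vowels /a/ and /e/, so it spirantizes to the fricative [z]. /p/ is a stop between vowels /a/ and /u/, so it spirantizes to the fricative [f]. /fadeapurumiuvp/ → fazeafurumiuvp.
Rule 3 (pre-rhotic lowering): /u/ is a high vowel immediately before /r/, so it lowers to [o]. /fazeafurumiuvp/ → fazeaforumiuvp.
Rule 4 (final cluster simplification): /p/ is the second consonant of a word-final cluster /vp/, so it deletes. /fazeaforumiuvp/ → fazeaforumiuv.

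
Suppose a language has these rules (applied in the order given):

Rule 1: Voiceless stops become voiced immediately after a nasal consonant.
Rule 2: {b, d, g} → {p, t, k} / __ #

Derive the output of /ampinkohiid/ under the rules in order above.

Rule 1 (post-nasal voicing): /p/ is a voiceless stop immediately after the nasal /m/, so it voices to [b]. /k/ is a voiceless stop immediately after the nasal /n/, so it voices to [g]. /ampinkohiid/ → ambingohiid.
Rule 2 (final devoicing): /d/ is a voiced stop in word-final position, so it devoices to [t]. /ambingohiid/ → ambingohiit.

ambingohiit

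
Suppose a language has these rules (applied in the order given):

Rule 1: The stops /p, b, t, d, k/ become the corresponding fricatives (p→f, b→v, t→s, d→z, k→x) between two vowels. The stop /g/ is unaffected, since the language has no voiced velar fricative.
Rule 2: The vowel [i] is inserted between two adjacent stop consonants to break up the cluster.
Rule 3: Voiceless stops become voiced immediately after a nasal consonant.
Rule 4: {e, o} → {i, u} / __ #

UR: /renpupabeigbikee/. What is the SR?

renbufaveigibixei

Rule 1 (intervocalic spirantization): /p/ is a stop between vowels /u/ and /a/, so it spirantizes to the fricative [f]. /b/ is a stop between vowels /a/ and /e/, so it spirantizes to the fricative [v]. /k/ is a stop between vowels /i/ and /e/, so it spirantizes to the fricative [x]. /renpupabeigbikee/ → renpufaveigbixee.
Rule 2 (stop-cluster i-epenthesis): /g/ and /b/ form a stop–stop cluster, so [i] is inserted between them. /renpufaveigbixee/ → renpufaveigibixee.
Rule 3 (post-nasal voicing): /p/ is a voiceless stop immediately after the nasal /n/, so it voices to [b]. /renpufaveigibixee/ → renbufaveigibixee.
Rule 4 (final vowel raising): /e/ is a mid vowel in word-final position, so it raises to [i]. /renbufaveigibixee/ → renbufaveigibixei.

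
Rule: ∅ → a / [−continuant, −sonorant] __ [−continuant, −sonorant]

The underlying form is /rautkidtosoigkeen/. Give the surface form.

rautakidatosoigakeen

/t/ and /k/ form a stop–stop cluster, so [a] is inserted between them.
/d/ and /t/ form a stop–stop cluster, so [a] is inserted between them.
/g/ and /k/ form a stop–stop cluster, so [a] is inserted between them.
Surface form: [rautakidatosoigakeen].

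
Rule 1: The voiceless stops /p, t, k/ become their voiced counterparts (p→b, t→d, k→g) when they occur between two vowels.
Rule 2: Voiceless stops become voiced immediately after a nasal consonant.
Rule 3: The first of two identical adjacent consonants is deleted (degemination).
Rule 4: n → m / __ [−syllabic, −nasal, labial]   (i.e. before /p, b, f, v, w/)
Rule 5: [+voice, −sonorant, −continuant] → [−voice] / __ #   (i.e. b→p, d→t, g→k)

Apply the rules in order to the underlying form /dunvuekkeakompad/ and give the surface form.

Rule 1 (intervocalic voicing): /k/ is a voiceless stop between vowels /a/ and /o/, so it voices to [g]. /dunvuekkeakompad/ → dunvuekkeagompad.
Rule 2 (post-nasal voicing): /p/ is a voiceless stop immediately after the nasal /m/, so it voices to [b]. /dunvuekkeagompad/ → dunvuekkeagombad.
Rule 3 (degemination): /kk/ is a geminate; the first /k/ deletes. /dunvuekkeagombad/ → dunvuekeagombad.
Rule 4 (nasal place assimilation): /n/ precedes the labial consonant /v/, so it assimilates in place to [m]. /dunvuekeagombad/ → dumvuekeagombad.
Rule 5 (final devoicing): /d/ is a voiced stop in word-final position, so it devoices to [t]. /dumvuekeagombad/ → dumvuekeagombat.

dumvuekeagombat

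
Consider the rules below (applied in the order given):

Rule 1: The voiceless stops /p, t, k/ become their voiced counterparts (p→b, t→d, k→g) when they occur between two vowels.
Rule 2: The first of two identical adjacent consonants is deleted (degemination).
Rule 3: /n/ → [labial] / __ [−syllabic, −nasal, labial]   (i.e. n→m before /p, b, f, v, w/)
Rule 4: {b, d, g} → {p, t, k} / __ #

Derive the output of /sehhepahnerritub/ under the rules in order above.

Rule 1 (intervocalic voicing): /p/ is a voiceless stop between vowels /e/ and /a/, so it voices to [b]. /t/ is a voiceless stop between vowels /i/ and /u/, so it voices to [d]. /sehhepahnerritub/ → sehhebahnerridub.
Rule 2 (degemination): /hh/ is a geminate; the first /h/ deletes. /rr/ is a geminate; the first /r/ deletes. /sehhebahnerridub/ → sehebahneridub.
Rule 3 (nasal place assimilation): no segment meets the environment; /sehebahneridub/ is unchanged.
Rule 4 (final devoicing): /b/ is a voiced stop in word-final position, so it devoices to [p]. /sehebahneridub/ → sehebahneridup.

sehebahneridup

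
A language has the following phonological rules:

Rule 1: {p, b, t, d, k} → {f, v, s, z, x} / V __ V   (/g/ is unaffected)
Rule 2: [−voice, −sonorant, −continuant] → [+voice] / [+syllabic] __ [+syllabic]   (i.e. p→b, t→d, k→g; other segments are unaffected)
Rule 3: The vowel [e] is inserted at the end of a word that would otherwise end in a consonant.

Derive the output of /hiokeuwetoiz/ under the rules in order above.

hioxeuwesoize

Rule 1 (intervocalic spirantization): /k/ is a stop between vowels /o/ and /e/, so it spirantizes to the fricative [x]. /t/ is a stop between vowels /e/ and /o/, so it spirantizes to the fricative [s]. /hiokeuwetoiz/ → hioxeuwesoiz.
Rule 2 (intervocalic voicing): no segment meets the environment; /hioxeuwesoiz/ is unchanged.
Rule 3 (final e-epenthesis): the form ends in the consonant /z/, so [e] is inserted word-finally. /hioxeuwesoiz/ → hioxeuwesoize.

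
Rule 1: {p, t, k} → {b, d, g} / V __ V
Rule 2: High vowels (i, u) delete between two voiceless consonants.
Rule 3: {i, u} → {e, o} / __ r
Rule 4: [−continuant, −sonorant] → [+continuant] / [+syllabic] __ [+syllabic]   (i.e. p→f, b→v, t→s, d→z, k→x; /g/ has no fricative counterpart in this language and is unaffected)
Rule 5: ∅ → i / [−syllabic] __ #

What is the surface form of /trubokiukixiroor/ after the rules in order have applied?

Rule 1 (intervocalic voicing): /k/ is a voiceless stop between vowels /o/ and /i/, so it voices to [g]. /k/ is a voiceless stop between vowels /u/ and /i/, so it voices to [g]. /trubokiukixiroor/ → trubogiugixiroor.
Rule 2 (high vowel syncope): no segment meets the environment; /trubogiugixiroor/ is unchanged.
Rule 3 (pre-rhotic lowering): /i/ is a high vowel immediately before /r/, so it lowers to [e]. /trubogiugixiroor/ → trubogiugixeroor.
Rule 4 (intervocalic spirantization): /b/ is a stop between vowels /u/ and /o/, so it spirantizes to the fricative [v]. /trubogiugixeroor/ → truvogiugixeroor.
Rule 5 (final i-epenthesis): the form ends in the consonant /r/, so [i] is inserted word-finally. /truvogiugixeroor/ → truvogiugixeroori.

truvogiugixeroori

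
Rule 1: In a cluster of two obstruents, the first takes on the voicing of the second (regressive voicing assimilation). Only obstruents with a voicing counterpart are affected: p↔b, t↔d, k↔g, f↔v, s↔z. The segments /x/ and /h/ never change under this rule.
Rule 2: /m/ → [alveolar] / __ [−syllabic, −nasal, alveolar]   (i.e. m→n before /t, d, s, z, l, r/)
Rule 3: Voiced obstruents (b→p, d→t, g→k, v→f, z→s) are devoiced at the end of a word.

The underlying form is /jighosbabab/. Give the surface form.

Rule 1 (regressive voicing assimilation): /g/ precedes the voiceless obstruent /h/, so it devoices to [k] by assimilation. /s/ precedes the voiced obstruent /b/, so it voices to [z] by assimilation. /jighosbabab/ → jikhozbabab.
Rule 2 (nasal place assimilation): no segment meets the environment; /jikhozbabab/ is unchanged.
Rule 3 (final devoicing): /b/ is a voiced obstruent in word-final position, so it devoices to [p]. /jikhozbabab/ → jikhozbabap.

jikhozbabap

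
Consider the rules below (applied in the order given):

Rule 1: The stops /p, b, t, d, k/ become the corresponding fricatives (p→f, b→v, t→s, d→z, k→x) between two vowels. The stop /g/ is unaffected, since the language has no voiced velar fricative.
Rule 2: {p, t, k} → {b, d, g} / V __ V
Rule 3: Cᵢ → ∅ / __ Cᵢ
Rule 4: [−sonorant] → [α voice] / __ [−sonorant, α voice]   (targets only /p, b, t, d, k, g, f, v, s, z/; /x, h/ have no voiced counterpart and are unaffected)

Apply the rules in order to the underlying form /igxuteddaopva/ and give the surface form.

Rule 1 (intervocalic spirantization): /t/ is a stop between vowels /u/ and /e/, so it spirantizes to the fricative [s]. /igxuteddaopva/ → igxuseddaopva.
Rule 2 (intervocalic voicing): no segment meets the environment; /igxuseddaopva/ is unchanged.
Rule 3 (degemination): /dd/ is a geminate; the first /d/ deletes. /igxuseddaopva/ → igxusedaopva.
Rule 4 (regressive voicing assimilation): /g/ precedes the voiceless obstruent /x/, so it devoices to [k] by assimilation. /p/ precedes the voiced obstruent /v/, so it voices to [b] by assimilation. /igxusedaopva/ → ikxusedaobva.

ikxusedaobva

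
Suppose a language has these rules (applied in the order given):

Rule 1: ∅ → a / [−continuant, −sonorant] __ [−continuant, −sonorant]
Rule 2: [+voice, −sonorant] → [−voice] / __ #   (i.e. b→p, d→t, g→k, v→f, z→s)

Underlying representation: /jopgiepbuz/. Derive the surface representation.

jopagiepabus

Rule 1 (stop-cluster a-epenthesis): /p/ and /g/ form a stop–stop cluster, so [a] is inserted between them. /p/ and /b/ form a stop–stop cluster, so [a] is inserted between them. /jopgiepbuz/ → jopagiepabuz.
Rule 2 (final devoicing): /z/ is a voiced obstruent in word-final position, so it devoices to [s]. /jopagiepabuz/ → jopagiepabus.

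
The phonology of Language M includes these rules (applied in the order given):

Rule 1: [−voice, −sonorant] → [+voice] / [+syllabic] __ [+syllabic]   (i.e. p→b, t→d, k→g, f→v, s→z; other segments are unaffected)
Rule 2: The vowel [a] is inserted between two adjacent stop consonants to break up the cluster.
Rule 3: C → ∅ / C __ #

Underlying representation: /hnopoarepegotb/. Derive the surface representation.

Rule 1 (intervocalic voicing): /p/ is a voiceless obstruent between vowels /o/ and /o/, so it voices to [b]. /p/ is a voiceless obstruent between vowels /e/ and /e/, so it voices to [b]. /hnopoarepegotb/ → hnoboarebegotb.
Rule 2 (stop-cluster a-epenthesis): /t/ and /b/ form a stop–stop cluster, so [a] is inserted between them. /hnoboarebegotb/ → hnoboarebegotab.
Rule 3 (final cluster simplification): no segment meets the environment; /hnoboarebegotab/ is unchanged.

hnoboarebegotab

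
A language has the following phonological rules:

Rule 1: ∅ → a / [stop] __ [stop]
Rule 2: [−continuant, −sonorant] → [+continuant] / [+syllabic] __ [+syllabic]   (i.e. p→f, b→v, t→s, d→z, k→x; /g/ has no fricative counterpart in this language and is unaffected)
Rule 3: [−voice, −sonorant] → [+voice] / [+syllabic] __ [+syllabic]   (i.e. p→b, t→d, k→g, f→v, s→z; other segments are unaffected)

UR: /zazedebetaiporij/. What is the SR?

Rule 1 (stop-cluster a-epenthesis): no segment meets the environment; /zazedebetaiporij/ is unchanged.
Rule 2 (intervocalic spirantization): /d/ is a stop between vowels /e/ and /e/, so it spirantizes to the fricative [z]. /b/ is a stop between vowels /e/ and /e/, so it spirantizes to the fricative [v]. /t/ is a stop between vowels /e/ and /a/, so it spirantizes to the fricative [s]. /p/ is a stop between vowels /i/ and /o/, so it spirantizes to the fricative [f]. /zazedebetaiporij/ → zazezevesaiforij.
Rule 3 (intervocalic voicing): /s/ is a voiceless obstruent between vowels /e/ and /a/, so it voices to [z]. /f/ is a voiceless obstruent between vowels /i/ and /o/, so it voices to [v]. /zazezevesaiforij/ → zazezevezaivorij.

zazezevezaivorij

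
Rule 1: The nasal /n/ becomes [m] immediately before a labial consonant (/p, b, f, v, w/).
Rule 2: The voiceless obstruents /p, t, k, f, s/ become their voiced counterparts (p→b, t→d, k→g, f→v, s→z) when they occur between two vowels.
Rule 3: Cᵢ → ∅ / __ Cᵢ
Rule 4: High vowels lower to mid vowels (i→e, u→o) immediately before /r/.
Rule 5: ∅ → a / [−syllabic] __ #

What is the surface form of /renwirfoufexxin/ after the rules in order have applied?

remwerfouvexina

Rule 1 (nasal place assimilation): /n/ precedes the labial consonant /w/, so it assimilates in place to [m]. /renwirfoufexxin/ → remwirfoufexxin.
Rule 2 (intervocalic voicing): /f/ is a voiceless obstruent between vowels /u/ and /e/, so it voices to [v]. /remwirfoufexxin/ → remwirfouvexxin.
Rule 3 (degemination): /xx/ is a geminate; the first /x/ deletes. /remwirfouvexxin/ → remwirfouvexin.
Rule 4 (pre-rhotic lowering): /i/ is a high vowel immediately before /r/, so it lowers to [e]. /remwirfouvexin/ → remwerfouvexin.
Rule 5 (final a-epenthesis): the form ends in the consonant /n/, so [a] is inserted word-finally. /remwerfouvexin/ → remwerfouvexina.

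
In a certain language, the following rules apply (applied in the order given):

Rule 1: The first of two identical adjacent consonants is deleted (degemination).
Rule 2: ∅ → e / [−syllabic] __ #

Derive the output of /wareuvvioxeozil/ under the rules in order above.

wareuvioxeozile

Rule 1 (degemination): /vv/ is a geminate; the first /v/ deletes. /wareuvvioxeozil/ → wareuvioxeozil.
Rule 2 (final e-epenthesis): the form ends in the consonant /l/, so [e] is inserted word-finally. /wareuvioxeozil/ → wareuvioxeozile.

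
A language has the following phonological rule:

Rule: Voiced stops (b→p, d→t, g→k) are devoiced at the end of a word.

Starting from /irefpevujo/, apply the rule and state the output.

No segment of /irefpevujo/ meets the structural description of the rule, so the form surfaces unchanged.

irefpevujo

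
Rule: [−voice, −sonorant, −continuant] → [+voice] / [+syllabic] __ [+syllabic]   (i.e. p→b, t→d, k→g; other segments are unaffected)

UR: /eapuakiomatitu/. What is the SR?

eabuagiomadidu

/p/ is a voiceless stop between vowels /a/ and /u/, so it voices to [b].
/k/ is a voiceless stop between vowels /a/ and /i/, so it voices to [g].
/t/ is a voiceless stop between vowels /a/ and /i/, so it voices to [d].
/t/ is a voiceless stop between vowels /i/ and /u/, so it voices to [d].
Surface form: [eabuagiomadidu].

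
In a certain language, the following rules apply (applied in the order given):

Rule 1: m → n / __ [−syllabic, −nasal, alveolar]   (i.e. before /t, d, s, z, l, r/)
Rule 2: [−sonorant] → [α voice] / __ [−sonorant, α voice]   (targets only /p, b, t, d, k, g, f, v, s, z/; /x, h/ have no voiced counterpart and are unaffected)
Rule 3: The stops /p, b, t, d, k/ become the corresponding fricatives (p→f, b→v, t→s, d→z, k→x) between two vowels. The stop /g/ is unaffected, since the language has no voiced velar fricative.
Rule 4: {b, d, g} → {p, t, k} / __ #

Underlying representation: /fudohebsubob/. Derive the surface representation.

fuzohepsuvop

Rule 1 (nasal place assimilation): no segment meets the environment; /fudohebsubob/ is unchanged.
Rule 2 (regressive voicing assimilation): /b/ precedes the voiceless obstruent /s/, so it devoices to [p] by assimilation. /fudohebsubob/ → fudohepsubob.
Rule 3 (intervocalic spirantization): /d/ is a stop between vowels /u/ and /o/, so it spirantizes to the fricative [z]. /b/ is a stop between vowels /u/ and /o/, so it spirantizes to the fricative [v]. /fudohepsubob/ → fuzohepsuvob.
Rule 4 (final devoicing): /b/ is a voiced stop in word-final position, so it devoices to [p]. /fuzohepsuvob/ → fuzohepsuvop.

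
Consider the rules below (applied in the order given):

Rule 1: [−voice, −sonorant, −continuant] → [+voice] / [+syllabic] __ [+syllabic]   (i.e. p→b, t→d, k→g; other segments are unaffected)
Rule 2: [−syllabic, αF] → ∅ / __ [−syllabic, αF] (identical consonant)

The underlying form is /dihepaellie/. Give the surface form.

Rule 1 (intervocalic voicing): /p/ is a voiceless stop between vowels /e/ and /a/, so it voices to [b]. /dihepaellie/ → dihebaellie.
Rule 2 (degemination): /ll/ is a geminate; the first /l/ deletes. /dihebaellie/ → dihebaelie.

dihebaelie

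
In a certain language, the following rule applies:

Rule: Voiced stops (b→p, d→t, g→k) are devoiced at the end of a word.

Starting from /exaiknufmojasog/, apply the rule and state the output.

exaiknufmojasok

/g/ is a voiced stop in word-final position, so it devoices to [k].
Surface form: [exaiknufmojasok].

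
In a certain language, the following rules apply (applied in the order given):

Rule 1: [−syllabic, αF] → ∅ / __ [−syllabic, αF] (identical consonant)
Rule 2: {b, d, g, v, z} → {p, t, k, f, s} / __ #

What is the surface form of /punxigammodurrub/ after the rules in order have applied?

punxigamodurup

Rule 1 (degemination): /mm/ is a geminate; the first /m/ deletes. /rr/ is a geminate; the first /r/ deletes. /punxigammodurrub/ → punxigamodurub.
Rule 2 (final devoicing): /b/ is a voiced obstruent in word-final position, so it devoices to [p]. /punxigamodurub/ → punxigamodurup.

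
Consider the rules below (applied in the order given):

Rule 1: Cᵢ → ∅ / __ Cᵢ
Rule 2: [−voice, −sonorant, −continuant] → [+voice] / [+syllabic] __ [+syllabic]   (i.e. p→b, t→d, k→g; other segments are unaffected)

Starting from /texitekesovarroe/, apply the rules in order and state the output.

Rule 1 (degemination): /rr/ is a geminate; the first /r/ deletes. /texitekesovarroe/ → texitekesovaroe.
Rule 2 (intervocalic voicing): /t/ is a voiceless stop between vowels /i/ and /e/, so it voices to [d]. /k/ is a voiceless stop between vowels /e/ and /e/, so it voices to [g]. /texitekesovaroe/ → texidegesovaroe.

texidegesovaroe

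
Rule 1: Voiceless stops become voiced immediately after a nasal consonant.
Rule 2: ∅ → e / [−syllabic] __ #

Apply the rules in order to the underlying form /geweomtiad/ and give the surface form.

geweomdiade

Rule 1 (post-nasal voicing): /t/ is a voiceless stop immediately after the nasal /m/, so it voices to [d]. /geweomtiad/ → geweomdiad.
Rule 2 (final e-epenthesis): the form ends in the consonant /d/, so [e] is inserted word-finally. /geweomdiad/ → geweomdiade.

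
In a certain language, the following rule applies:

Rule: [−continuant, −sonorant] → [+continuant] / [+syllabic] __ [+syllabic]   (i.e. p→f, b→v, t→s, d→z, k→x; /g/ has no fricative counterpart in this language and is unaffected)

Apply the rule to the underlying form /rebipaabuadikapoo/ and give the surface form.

/b/ is a stop between vowels /e/ and /i/, so it spirantizes to the fricative [v].
/p/ is a stop between vowels /i/ and /a/, so it spirantizes to the fricative [f].
/b/ is a stop between vowels /a/ and /u/, so it spirantizes to the fricative [v].
/d/ is a stop between vowels /a/ and /i/, so it spirantizes to the fricative [z].
/k/ is a stop between vowels /i/ and /a/, so it spirantizes to the fricative [x].
/p/ is a stop between vowels /a/ and /o/, so it spirantizes to the fricative [f].
Surface form: [revifaavuazixafoo].

revifaavuazixafoo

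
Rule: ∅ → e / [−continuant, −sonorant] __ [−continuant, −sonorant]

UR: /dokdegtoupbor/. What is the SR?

dokedegetoupebor

/k/ and /d/ form a stop–stop cluster, so [e] is inserted between them.
/g/ and /t/ form a stop–stop cluster, so [e] is inserted between them.
/p/ and /b/ form a stop–stop cluster, so [e] is inserted between them.
Surface form: [dokedegetoupebor].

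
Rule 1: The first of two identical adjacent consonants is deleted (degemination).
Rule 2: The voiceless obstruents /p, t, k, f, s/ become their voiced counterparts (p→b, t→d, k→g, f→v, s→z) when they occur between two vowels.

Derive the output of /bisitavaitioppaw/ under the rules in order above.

bizidavaidiobaw

Rule 1 (degemination): /pp/ is a geminate; the first /p/ deletes. /bisitavaitioppaw/ → bisitavaitiopaw.
Rule 2 (intervocalic voicing): /s/ is a voiceless obstruent between vowels /i/ and /i/, so it voices to [z]. /t/ is a voiceless obstruent between vowels /i/ and /a/, so it voices to [d]. /t/ is a voiceless obstruent between vowels /i/ and /i/, so it voices to [d]. /p/ is a voiceless obstruent between vowels /o/ and /a/, so it voices to [b]. /bisitavaitiopaw/ → bizidavaidiobaw.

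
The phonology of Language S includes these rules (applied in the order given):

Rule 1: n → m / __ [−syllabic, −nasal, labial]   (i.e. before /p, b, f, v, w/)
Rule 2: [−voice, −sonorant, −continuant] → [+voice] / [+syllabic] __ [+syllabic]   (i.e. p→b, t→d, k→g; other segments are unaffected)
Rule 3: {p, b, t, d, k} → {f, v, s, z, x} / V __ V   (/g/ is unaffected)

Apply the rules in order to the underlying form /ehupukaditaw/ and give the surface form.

Rule 1 (nasal place assimilation): no segment meets the environment; /ehupukaditaw/ is unchanged.
Rule 2 (intervocalic voicing): /p/ is a voiceless stop between vowels /u/ and /u/, so it voices to [b]. /k/ is a voiceless stop between vowels /u/ and /a/, so it voices to [g]. /t/ is a voiceless stop between vowels /i/ and /a/, so it voices to [d]. /ehupukaditaw/ → ehubugadidaw.
Rule 3 (intervocalic spirantization): /b/ is a stop between vowels /u/ and /u/, so it spirantizes to the fricative [v]. /d/ is a stop between vowels /a/ and /i/, so it spirantizes to the fricative [z]. /d/ is a stop between vowels /i/ and /a/, so it spirantizes to the fricative [z]. /ehubugadidaw/ → ehuvugazizaw.

ehuvugazizaw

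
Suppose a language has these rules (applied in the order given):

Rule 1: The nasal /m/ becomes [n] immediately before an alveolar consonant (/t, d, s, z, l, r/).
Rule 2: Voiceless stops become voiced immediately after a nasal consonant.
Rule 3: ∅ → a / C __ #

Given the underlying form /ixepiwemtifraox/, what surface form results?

ixepiwendifraoxa

Rule 1 (nasal place assimilation): /m/ precedes the alveolar consonant /t/, so it assimilates in place to [n]. /ixepiwemtifraox/ → ixepiwentifraox.
Rule 2 (post-nasal voicing): /t/ is a voiceless stop immediately after the nasal /n/, so it voices to [d]. /ixepiwentifraox/ → ixepiwendifraox.
Rule 3 (final a-epenthesis): the form ends in the consonant /x/, so [a] is inserted word-finally. /ixepiwendifraox/ → ixepiwendifraoxa.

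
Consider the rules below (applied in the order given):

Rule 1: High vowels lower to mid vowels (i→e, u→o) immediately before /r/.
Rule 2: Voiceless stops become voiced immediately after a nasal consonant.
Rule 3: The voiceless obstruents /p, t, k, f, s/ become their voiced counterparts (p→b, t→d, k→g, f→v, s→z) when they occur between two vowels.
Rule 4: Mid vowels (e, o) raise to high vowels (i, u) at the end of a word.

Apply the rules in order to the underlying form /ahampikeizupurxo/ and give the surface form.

ahambigeizuborxu

Rule 1 (pre-rhotic lowering): /u/ is a high vowel immediately before /r/, so it lowers to [o]. /ahampikeizupurxo/ → ahampikeizuporxo.
Rule 2 (post-nasal voicing): /p/ is a voiceless stop immediately after the nasal /m/, so it voices to [b]. /ahampikeizuporxo/ → ahambikeizuporxo.
Rule 3 (intervocalic voicing): /k/ is a voiceless obstruent between vowels /i/ and /e/, so it voices to [g]. /p/ is a voiceless obstruent between vowels /u/ and /o/, so it voices to [b]. /ahambikeizuporxo/ → ahambigeizuborxo.
Rule 4 (final vowel raising): /o/ is a mid vowel in word-final position, so it raises to [u]. /ahambigeizuborxo/ → ahambigeizuborxu.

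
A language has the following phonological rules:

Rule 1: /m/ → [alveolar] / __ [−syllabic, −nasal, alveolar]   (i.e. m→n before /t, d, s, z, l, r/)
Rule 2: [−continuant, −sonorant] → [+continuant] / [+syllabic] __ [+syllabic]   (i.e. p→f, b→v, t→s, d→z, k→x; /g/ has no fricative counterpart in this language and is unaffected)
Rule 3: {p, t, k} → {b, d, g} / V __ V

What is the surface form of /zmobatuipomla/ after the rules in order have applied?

Rule 1 (nasal place assimilation): /m/ precedes the alveolar consonant /l/, so it assimilates in place to [n]. /zmobatuipomla/ → zmobatuiponla.
Rule 2 (intervocalic spirantization): /b/ is a stop between vowels /o/ and /a/, so it spirantizes to the fricative [v]. /t/ is a stop between vowels /a/ and /u/, so it spirantizes to the fricative [s]. /p/ is a stop between vowels /i/ and /o/, so it spirantizes to the fricative [f]. /zmobatuiponla/ → zmovasuifonla.
Rule 3 (intervocalic voicing): no segment meets the environment; /zmovasuifonla/ is unchanged.

zmovasuifonla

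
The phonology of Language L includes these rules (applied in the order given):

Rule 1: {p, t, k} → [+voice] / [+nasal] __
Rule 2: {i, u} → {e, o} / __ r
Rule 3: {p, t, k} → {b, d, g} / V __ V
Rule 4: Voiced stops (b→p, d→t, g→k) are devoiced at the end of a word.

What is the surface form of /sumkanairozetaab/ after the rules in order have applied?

Rule 1 (post-nasal voicing): /k/ is a voiceless stop immediately after the nasal /m/, so it voices to [g]. /sumkanairozetaab/ → sumganairozetaab.
Rule 2 (pre-rhotic lowering): /i/ is a high vowel immediately before /r/, so it lowers to [e]. /sumganairozetaab/ → sumganaerozetaab.
Rule 3 (intervocalic voicing): /t/ is a voiceless stop between vowels /e/ and /a/, so it voices to [d]. /sumganaerozetaab/ → sumganaerozedaab.
Rule 4 (final devoicing): /b/ is a voiced stop in word-final position, so it devoices to [p]. /sumganaerozedaab/ → sumganaerozedaap.

sumganaerozedaap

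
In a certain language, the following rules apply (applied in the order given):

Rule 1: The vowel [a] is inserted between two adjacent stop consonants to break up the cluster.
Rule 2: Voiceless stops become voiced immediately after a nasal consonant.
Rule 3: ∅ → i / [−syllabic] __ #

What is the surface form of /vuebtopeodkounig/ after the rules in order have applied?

Rule 1 (stop-cluster a-epenthesis): /b/ and /t/ form a stop–stop cluster, so [a] is inserted between them. /d/ and /k/ form a stop–stop cluster, so [a] is inserted between them. /vuebtopeodkounig/ → vuebatopeodakounig.
Rule 2 (post-nasal voicing): no segment meets the environment; /vuebatopeodakounig/ is unchanged.
Rule 3 (final i-epenthesis): the form ends in the consonant /g/, so [i] is inserted word-finally. /vuebatopeodakounig/ → vuebatopeodakounigi.

vuebatopeodakounigi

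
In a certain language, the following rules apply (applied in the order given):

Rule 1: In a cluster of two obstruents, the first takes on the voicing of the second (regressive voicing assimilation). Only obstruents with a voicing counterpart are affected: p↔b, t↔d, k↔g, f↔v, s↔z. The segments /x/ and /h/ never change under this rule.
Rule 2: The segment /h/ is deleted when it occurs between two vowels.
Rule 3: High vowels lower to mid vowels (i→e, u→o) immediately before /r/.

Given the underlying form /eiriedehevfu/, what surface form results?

eeriedeeffu

Rule 1 (regressive voicing assimilation): /v/ precedes the voiceless obstruent /f/, so it devoices to [f] by assimilation. /eiriedehevfu/ → eiriedeheffu.
Rule 2 (intervocalic h-deletion): /h/ occurs between vowels /e/ and /e/, so it deletes. /eiriedeheffu/ → eiriedeeffu.
Rule 3 (pre-rhotic lowering): /i/ is a high vowel immediately before /r/, so it lowers to [e]. /eiriedeeffu/ → eeriedeeffu.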